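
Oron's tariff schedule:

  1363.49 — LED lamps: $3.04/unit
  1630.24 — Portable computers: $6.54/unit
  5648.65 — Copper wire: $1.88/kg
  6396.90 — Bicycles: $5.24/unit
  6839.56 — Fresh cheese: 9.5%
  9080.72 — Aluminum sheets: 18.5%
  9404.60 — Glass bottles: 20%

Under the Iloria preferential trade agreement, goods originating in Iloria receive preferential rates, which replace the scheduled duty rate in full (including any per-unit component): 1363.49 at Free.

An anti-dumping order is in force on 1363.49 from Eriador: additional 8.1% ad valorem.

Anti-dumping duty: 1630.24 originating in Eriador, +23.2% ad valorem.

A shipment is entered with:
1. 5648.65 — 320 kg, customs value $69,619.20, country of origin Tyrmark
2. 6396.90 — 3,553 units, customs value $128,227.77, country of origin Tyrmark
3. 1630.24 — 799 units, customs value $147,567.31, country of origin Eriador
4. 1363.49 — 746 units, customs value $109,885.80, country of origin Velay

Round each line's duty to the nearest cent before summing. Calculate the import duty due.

$60,948.24

Line 1 (5648.65, Tyrmark, 320 kg, $69,619.20):
Base rate for 5648.65 is $1.88/kg.
Duty = 320 × $1.88 = $601.60.
Line 2 (6396.90, Tyrmark, 3,553 units, $128,227.77):
Base rate for 6396.90 is $5.24/unit.
Duty = 3,553 × $5.24 = $18,617.72.
Line 3 (1630.24, Eriador, 799 units, $147,567.31):
Base rate for 1630.24 is $6.54/unit.
Additional duty on 1630.24 from Eriador: +23.2% ad valorem. Applied ad valorem rate = 23.2%.
Duty = $147,567.31 × 23.2% + 799 × $6.54 = $39,461.08.
Line 4 (1363.49, Velay, 746 units, $109,885.80):
Base rate for 1363.49 is $3.04/unit.
1363.49 has an FTA preferential rate, but origin Velay is not Iloria; base rate stands.
The additional-duty order on 1363.49 targets Eriador, not Velay; it does not apply.
Duty = 746 × $3.04 = $2,267.84.
Total = $601.60 + $18,617.72 + $39,461.08 + $2,267.84 = $60,948.24.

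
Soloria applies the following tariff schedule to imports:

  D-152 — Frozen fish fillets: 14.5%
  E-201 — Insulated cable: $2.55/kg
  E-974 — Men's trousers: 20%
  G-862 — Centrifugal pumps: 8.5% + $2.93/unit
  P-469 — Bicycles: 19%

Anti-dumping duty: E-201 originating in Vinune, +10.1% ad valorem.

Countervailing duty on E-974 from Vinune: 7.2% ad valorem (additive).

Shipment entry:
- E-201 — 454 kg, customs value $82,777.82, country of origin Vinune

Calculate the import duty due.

Line 1 (E-201, Vinune, 454 kg, $82,777.82):
Base rate for E-201 is $2.55/kg.
Additional duty on E-201 from Vinune: +10.1% ad valorem. Applied ad valorem rate = 10.1%.
Duty = $82,777.82 × 10.1% + 454 × $2.55 = $9,518.26.

$9,518.26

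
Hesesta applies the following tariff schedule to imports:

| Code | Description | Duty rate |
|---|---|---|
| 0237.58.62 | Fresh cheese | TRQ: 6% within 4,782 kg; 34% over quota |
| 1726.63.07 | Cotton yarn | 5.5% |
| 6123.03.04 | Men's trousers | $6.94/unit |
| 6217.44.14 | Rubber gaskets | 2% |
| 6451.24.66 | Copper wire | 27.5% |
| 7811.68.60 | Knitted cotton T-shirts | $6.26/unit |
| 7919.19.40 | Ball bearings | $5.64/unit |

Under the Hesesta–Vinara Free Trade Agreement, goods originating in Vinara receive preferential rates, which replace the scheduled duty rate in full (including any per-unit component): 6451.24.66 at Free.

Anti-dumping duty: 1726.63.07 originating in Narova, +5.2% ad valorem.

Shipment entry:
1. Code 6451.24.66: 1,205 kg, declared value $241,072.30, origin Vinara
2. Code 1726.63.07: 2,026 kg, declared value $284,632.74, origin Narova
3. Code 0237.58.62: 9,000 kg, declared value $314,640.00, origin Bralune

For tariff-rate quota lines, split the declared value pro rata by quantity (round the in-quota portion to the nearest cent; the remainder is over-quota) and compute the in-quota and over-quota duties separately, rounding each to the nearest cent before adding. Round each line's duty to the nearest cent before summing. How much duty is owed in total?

$90,623.26

Line 1 (6451.24.66, Vinara, 1,205 kg, $241,072.30):
Base rate for 6451.24.66 is 27.5%.
Origin Vinara qualifies under the Hesesta–Vinara agreement and 6451.24.66 is covered: preferential rate Free applies instead.
Duty = $241,072.30 × 0% = $0.00.
Line 2 (1726.63.07, Narova, 2,026 kg, $284,632.74):
Base rate for 1726.63.07 is 5.5%.
Additional duty on 1726.63.07 from Narova: +5.2%. Applied ad valorem rate: 5.5% + 5.2% = 10.7%.
Duty = $284,632.74 × 10.7% = $30,455.70.
Line 3 (0237.58.62, Bralune, 9,000 kg, $314,640.00):
Code 0237.58.62 is under a tariff-rate quota (threshold 4,782 kg). In-quota: 4,782 kg at 6%; over-quota: 4,218 kg at 34%.
Pro-rata value split: in-quota = $314,640.00 × 4,782/9,000 = $167,178.72; over-quota = $314,640.00 − $167,178.72 = $147,461.28.
In-quota duty = $167,178.72 × 6% = $10,030.72. Over-quota duty = $147,461.28 × 34% = $50,136.84.
Line duty = $10,030.72 + $50,136.84 = $60,167.56.
Total = $0.00 + $30,455.70 + $60,167.56 = $90,623.26.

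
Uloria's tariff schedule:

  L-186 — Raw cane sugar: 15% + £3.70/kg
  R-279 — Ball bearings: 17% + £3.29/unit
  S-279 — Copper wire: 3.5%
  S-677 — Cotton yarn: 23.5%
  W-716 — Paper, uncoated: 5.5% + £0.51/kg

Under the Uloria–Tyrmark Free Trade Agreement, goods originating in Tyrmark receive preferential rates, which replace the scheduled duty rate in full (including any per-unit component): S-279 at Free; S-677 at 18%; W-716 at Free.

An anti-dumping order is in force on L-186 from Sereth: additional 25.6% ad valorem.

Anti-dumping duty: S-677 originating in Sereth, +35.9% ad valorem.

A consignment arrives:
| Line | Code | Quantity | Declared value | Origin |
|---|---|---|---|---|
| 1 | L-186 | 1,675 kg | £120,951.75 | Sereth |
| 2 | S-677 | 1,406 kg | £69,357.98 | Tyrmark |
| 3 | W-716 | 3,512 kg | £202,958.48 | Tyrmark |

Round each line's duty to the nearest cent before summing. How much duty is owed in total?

Line 1 (L-186, Sereth, 1,675 kg, £120,951.75):
Base rate for L-186 is 15% + £3.70/kg.
Additional duty on L-186 from Sereth: +25.6%. Applied ad valorem rate: 15% + 25.6% = 40.6%.
Duty = £120,951.75 × 40.6% + 1,675 × £3.70 = £55,303.91.
Line 2 (S-677, Tyrmark, 1,406 kg, £69,357.98):
Base rate for S-677 is 23.5%.
Origin Tyrmark qualifies under the Uloria–Tyrmark agreement and S-677 is covered: preferential rate 18% applies instead.
The additional-duty order on S-677 targets Sereth, not Tyrmark; it does not apply.
Duty = £69,357.98 × 18% = £12,484.44.
Line 3 (W-716, Tyrmark, 3,512 kg, £202,958.48):
Base rate for W-716 is 5.5% + £0.51/kg.
Origin Tyrmark qualifies under the Uloria–Tyrmark agreement and W-716 is covered: preferential rate Free applies instead.
Duty = £202,958.48 × 0% = £0.00.
Total = £55,303.91 + £12,484.44 + £0.00 = £67,788.35.

£67,788.35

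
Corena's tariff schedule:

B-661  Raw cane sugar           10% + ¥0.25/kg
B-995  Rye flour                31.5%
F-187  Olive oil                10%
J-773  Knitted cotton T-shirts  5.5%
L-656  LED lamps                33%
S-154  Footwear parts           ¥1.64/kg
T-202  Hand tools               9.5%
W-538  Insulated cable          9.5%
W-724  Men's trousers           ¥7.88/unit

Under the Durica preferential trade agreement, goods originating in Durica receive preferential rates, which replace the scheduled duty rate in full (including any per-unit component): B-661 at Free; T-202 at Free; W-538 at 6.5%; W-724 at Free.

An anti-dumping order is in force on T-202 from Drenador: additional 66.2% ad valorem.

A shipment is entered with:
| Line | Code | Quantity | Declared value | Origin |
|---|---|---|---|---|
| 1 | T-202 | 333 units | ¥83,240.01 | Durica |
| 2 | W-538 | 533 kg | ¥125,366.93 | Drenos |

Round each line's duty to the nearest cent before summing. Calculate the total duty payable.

¥11,909.86

Line 1 (T-202, Durica, 333 units, ¥83,240.01):
Base rate for T-202 is 9.5%.
Origin Durica qualifies under the Corena–Durica agreement and T-202 is covered: preferential rate Free applies instead.
The additional-duty order on T-202 targets Drenador, not Durica; it does not apply.
Duty = ¥83,240.01 × 0% = ¥0.00.
Line 2 (W-538, Drenos, 533 kg, ¥125,366.93):
Base rate for W-538 is 9.5%.
W-538 has an FTA preferential rate, but origin Drenos is not Durica; base rate stands.
Duty = ¥125,366.93 × 9.5% = ¥11,909.86.
Total = ¥0.00 + ¥11,909.86 = ¥11,909.86.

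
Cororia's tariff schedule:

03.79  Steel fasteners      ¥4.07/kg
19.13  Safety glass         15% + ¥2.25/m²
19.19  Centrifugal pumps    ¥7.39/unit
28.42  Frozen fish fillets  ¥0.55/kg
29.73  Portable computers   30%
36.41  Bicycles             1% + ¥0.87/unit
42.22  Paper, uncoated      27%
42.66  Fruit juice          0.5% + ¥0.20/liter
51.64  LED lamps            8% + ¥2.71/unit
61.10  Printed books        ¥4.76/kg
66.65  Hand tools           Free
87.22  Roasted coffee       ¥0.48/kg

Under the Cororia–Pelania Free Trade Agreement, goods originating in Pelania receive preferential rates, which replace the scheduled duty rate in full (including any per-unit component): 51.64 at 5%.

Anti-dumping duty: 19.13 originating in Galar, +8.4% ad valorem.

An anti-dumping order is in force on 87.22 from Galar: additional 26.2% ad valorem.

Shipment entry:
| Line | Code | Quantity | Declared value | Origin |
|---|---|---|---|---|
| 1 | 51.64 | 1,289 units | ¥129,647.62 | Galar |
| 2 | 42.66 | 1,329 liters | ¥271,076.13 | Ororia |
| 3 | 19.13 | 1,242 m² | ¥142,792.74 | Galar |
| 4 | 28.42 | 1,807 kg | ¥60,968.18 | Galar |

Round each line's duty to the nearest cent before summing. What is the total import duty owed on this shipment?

¥52,688.03

Line 1 (51.64, Galar, 1,289 units, ¥129,647.62):
Base rate for 51.64 is 8% + ¥2.71/unit.
51.64 has an FTA preferential rate, but origin Galar is not Pelania; base rate stands.
Duty = ¥129,647.62 × 8% + 1,289 × ¥2.71 = ¥13,865.00.
Line 2 (42.66, Ororia, 1,329 liters, ¥271,076.13):
Base rate for 42.66 is 0.5% + ¥0.20/liter.
Duty = ¥271,076.13 × 0.5% + 1,329 × ¥0.20 = ¥1,621.18.
Line 3 (19.13, Galar, 1,242 m², ¥142,792.74):
Base rate for 19.13 is 15% + ¥2.25/m².
Additional duty on 19.13 from Galar: +8.4%. Applied ad valorem rate: 15% + 8.4% = 23.4%.
Duty = ¥142,792.74 × 23.4% + 1,242 × ¥2.25 = ¥36,208.00.
Line 4 (28.42, Galar, 1,807 kg, ¥60,968.18):
Base rate for 28.42 is ¥0.55/kg.
Duty = 1,807 × ¥0.55 = ¥993.85.
Total = ¥13,865.00 + ¥1,621.18 + ¥36,208.00 + ¥993.85 = ¥52,688.03.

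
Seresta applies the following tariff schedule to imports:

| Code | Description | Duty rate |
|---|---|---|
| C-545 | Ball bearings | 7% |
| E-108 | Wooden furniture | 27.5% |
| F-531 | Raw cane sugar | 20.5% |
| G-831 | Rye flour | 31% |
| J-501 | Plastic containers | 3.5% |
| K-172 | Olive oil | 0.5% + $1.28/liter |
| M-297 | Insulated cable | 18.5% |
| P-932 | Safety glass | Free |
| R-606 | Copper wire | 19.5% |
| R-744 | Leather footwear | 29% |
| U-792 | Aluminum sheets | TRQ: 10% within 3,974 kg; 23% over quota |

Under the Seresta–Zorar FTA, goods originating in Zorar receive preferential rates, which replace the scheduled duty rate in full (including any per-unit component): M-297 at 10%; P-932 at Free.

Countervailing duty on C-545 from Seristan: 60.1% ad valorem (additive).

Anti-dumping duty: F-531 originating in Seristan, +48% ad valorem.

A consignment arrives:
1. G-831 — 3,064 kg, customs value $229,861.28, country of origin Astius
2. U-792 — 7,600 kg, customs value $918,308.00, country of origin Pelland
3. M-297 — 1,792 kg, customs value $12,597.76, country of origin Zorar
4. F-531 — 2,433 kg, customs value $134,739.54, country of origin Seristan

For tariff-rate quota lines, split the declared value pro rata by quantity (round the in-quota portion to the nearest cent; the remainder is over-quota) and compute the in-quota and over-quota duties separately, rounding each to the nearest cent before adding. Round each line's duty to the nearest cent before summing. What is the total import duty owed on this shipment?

$313,601.00

Line 1 (G-831, Astius, 3,064 kg, $229,861.28):
Base rate for G-831 is 31%.
Duty = $229,861.28 × 31% = $71,257.00.
Line 2 (U-792, Pelland, 7,600 kg, $918,308.00):
Code U-792 is under a tariff-rate quota (threshold 3,974 kg). In-quota: 3,974 kg at 10%; over-quota: 3,626 kg at 23%.
Pro-rata value split: in-quota = $918,308.00 × 3,974/7,600 = $480,178.42; over-quota = $918,308.00 − $480,178.42 = $438,129.58.
In-quota duty = $480,178.42 × 10% = $48,017.84. Over-quota duty = $438,129.58 × 23% = $100,769.80.
Line duty = $48,017.84 + $100,769.80 = $148,787.64.
Line 3 (M-297, Zorar, 1,792 kg, $12,597.76):
Base rate for M-297 is 18.5%.
Origin Zorar qualifies under the Seresta–Zorar agreement and M-297 is covered: preferential rate 10% applies instead.
Duty = $12,597.76 × 10% = $1,259.78.
Line 4 (F-531, Seristan, 2,433 kg, $134,739.54):
Base rate for F-531 is 20.5%.
Additional duty on F-531 from Seristan: +48%. Applied ad valorem rate: 20.5% + 48% = 68.5%.
Duty = $134,739.54 × 68.5% = $92,296.58.
Total = $71,257.00 + $148,787.64 + $1,259.78 + $92,296.58 = $313,601.00.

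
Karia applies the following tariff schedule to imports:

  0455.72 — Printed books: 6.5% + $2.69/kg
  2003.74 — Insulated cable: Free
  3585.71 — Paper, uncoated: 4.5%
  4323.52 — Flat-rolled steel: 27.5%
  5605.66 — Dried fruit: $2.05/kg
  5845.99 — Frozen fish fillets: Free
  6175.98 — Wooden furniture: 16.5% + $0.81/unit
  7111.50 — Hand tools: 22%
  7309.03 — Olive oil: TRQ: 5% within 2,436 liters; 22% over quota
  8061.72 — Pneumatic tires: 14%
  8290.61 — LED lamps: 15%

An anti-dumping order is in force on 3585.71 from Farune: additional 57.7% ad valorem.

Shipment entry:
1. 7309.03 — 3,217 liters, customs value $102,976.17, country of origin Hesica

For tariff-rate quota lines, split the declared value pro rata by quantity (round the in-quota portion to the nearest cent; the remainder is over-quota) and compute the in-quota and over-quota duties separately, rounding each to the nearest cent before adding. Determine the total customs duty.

Line 1 (7309.03, Hesica, 3,217 liters, $102,976.17):
Code 7309.03 is under a tariff-rate quota (threshold 2,436 liters). In-quota: 2,436 liters at 5%; over-quota: 781 liters at 22%.
Pro-rata value split: in-quota = $102,976.17 × 2,436/3,217 = $77,976.36; over-quota = $102,976.17 − $77,976.36 = $24,999.81.
In-quota duty = $77,976.36 × 5% = $3,898.82. Over-quota duty = $24,999.81 × 22% = $5,499.96.
Line duty = $3,898.82 + $5,499.96 = $9,398.78.

$9,398.78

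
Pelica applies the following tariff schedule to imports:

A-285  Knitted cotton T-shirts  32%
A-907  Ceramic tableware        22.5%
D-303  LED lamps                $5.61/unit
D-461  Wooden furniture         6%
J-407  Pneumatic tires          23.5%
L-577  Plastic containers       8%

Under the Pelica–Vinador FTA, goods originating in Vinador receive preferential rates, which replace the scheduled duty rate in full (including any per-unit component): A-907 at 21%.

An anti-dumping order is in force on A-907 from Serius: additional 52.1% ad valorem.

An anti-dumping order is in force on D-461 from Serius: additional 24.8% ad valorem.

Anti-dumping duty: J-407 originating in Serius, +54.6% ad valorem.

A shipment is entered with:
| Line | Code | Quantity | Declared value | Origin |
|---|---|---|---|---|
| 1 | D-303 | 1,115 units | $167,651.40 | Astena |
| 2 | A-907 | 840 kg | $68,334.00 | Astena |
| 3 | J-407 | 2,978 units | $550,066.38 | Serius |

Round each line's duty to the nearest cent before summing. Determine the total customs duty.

$451,232.14

Line 1 (D-303, Astena, 1,115 units, $167,651.40):
Base rate for D-303 is $5.61/unit.
Duty = 1,115 × $5.61 = $6,255.15.
Line 2 (A-907, Astena, 840 kg, $68,334.00):
Base rate for A-907 is 22.5%.
A-907 has an FTA preferential rate, but origin Astena is not Vinador; base rate stands.
The additional-duty order on A-907 targets Serius, not Astena; it does not apply.
Duty = $68,334.00 × 22.5% = $15,375.15.
Line 3 (J-407, Serius, 2,978 units, $550,066.38):
Base rate for J-407 is 23.5%.
Additional duty on J-407 from Serius: +54.6%. Applied ad valorem rate: 23.5% + 54.6% = 78.1%.
Duty = $550,066.38 × 78.1% = $429,601.84.
Total = $6,255.15 + $15,375.15 + $429,601.84 = $451,232.14.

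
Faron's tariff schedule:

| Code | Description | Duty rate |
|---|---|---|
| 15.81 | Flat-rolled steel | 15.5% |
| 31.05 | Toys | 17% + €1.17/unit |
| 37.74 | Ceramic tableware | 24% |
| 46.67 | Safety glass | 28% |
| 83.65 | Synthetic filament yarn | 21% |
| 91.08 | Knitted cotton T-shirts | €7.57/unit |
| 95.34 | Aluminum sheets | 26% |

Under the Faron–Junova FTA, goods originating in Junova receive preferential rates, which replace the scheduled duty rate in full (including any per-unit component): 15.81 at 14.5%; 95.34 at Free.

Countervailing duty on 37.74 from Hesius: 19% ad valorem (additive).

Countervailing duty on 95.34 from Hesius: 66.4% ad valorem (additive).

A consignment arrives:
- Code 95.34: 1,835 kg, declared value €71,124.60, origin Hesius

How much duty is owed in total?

€65,719.13

Line 1 (95.34, Hesius, 1,835 kg, €71,124.60):
Base rate for 95.34 is 26%.
95.34 has an FTA preferential rate, but origin Hesius is not Junova; base rate stands.
Additional duty on 95.34 from Hesius: +66.4%. Applied ad valorem rate: 26% + 66.4% = 92.4%.
Duty = €71,124.60 × 92.4% = €65,719.13.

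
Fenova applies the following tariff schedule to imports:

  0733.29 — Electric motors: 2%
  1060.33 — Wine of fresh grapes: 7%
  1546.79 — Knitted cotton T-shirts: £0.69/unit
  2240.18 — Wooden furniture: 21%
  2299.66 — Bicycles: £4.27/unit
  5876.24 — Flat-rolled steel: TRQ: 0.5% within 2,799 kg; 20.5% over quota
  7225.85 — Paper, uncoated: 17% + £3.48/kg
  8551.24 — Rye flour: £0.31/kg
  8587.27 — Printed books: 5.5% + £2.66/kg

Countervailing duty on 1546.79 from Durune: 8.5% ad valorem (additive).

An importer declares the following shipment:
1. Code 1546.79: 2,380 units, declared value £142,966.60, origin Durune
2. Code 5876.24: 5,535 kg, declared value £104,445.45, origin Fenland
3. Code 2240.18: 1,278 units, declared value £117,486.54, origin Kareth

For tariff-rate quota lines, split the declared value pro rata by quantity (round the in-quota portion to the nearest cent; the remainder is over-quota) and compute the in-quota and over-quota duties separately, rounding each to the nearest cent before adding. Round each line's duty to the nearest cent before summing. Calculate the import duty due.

£49,314.43

Line 1 (1546.79, Durune, 2,380 units, £142,966.60):
Base rate for 1546.79 is £0.69/unit.
Additional duty on 1546.79 from Durune: +8.5% ad valorem. Applied ad valorem rate = 8.5%.
Duty = £142,966.60 × 8.5% + 2,380 × £0.69 = £13,794.36.
Line 2 (5876.24, Fenland, 5,535 kg, £104,445.45):
Code 5876.24 is under a tariff-rate quota (threshold 2,799 kg). In-quota: 2,799 kg at 0.5%; over-quota: 2,736 kg at 20.5%.
Pro-rata value split: in-quota = £104,445.45 × 2,799/5,535 = £52,817.13; over-quota = £104,445.45 − £52,817.13 = £51,628.32.
In-quota duty = £52,817.13 × 0.5% = £264.09. Over-quota duty = £51,628.32 × 20.5% = £10,583.81.
Line duty = £264.09 + £10,583.81 = £10,847.90.
Line 3 (2240.18, Kareth, 1,278 units, £117,486.54):
Base rate for 2240.18 is 21%.
Duty = £117,486.54 × 21% = £24,672.17.
Total = £13,794.36 + £10,847.90 + £24,672.17 = £49,314.43.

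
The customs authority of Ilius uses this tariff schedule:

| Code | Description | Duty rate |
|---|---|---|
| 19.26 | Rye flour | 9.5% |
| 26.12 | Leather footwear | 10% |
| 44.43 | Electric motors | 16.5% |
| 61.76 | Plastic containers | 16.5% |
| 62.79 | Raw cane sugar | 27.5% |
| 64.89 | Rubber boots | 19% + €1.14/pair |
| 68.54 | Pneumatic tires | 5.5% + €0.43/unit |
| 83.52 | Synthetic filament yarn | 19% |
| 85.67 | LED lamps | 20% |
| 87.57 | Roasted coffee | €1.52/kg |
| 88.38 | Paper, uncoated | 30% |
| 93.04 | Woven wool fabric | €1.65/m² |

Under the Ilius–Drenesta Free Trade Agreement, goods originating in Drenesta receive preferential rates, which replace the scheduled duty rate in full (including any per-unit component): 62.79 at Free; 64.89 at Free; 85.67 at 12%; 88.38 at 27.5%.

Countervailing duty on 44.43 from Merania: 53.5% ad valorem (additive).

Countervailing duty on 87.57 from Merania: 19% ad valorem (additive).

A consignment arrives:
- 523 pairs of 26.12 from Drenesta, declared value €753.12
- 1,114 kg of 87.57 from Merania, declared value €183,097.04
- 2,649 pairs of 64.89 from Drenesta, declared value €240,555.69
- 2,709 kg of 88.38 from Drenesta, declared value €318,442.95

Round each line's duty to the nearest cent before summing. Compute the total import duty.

€124,128.84

Line 1 (26.12, Drenesta, 523 pairs, €753.12):
Base rate for 26.12 is 10%.
Origin Drenesta is the FTA partner but 26.12 is not on the preference list; base rate stands.
Duty = €753.12 × 10% = €75.31.
Line 2 (87.57, Merania, 1,114 kg, €183,097.04):
Base rate for 87.57 is €1.52/kg.
Additional duty on 87.57 from Merania: +19% ad valorem. Applied ad valorem rate = 19%.
Duty = €183,097.04 × 19% + 1,114 × €1.52 = €36,481.72.
Line 3 (64.89, Drenesta, 2,649 pairs, €240,555.69):
Base rate for 64.89 is 19% + €1.14/pair.
Origin Drenesta qualifies under the Ilius–Drenesta agreement and 64.89 is covered: preferential rate Free applies instead.
Duty = €240,555.69 × 0% = €0.00.
Line 4 (88.38, Drenesta, 2,709 kg, €318,442.95):
Base rate for 88.38 is 30%.
Origin Drenesta qualifies under the Ilius–Drenesta agreement and 88.38 is covered: preferential rate 27.5% applies instead.
Duty = €318,442.95 × 27.5% = €87,571.81.
Total = €75.31 + €36,481.72 + €0.00 + €87,571.81 = €124,128.84.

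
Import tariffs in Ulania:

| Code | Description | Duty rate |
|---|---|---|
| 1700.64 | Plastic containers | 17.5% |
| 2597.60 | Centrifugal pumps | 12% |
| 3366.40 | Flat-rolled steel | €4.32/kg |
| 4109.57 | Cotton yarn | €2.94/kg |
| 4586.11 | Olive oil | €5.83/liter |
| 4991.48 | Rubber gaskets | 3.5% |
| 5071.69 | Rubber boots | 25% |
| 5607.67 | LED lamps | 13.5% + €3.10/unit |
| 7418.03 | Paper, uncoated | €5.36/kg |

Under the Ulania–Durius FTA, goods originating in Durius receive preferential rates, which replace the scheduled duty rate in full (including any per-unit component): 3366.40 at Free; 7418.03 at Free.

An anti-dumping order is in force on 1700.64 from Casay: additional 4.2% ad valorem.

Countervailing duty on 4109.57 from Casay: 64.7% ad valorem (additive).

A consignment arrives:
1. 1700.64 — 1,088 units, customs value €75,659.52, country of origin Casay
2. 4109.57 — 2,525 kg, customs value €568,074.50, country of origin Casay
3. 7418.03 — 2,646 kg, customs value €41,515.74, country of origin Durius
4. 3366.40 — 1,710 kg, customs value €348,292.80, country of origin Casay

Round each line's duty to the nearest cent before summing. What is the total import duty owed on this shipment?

Line 1 (1700.64, Casay, 1,088 units, €75,659.52):
Base rate for 1700.64 is 17.5%.
Additional duty on 1700.64 from Casay: +4.2%. Applied ad valorem rate: 17.5% + 4.2% = 21.7%.
Duty = €75,659.52 × 21.7% = €16,418.12.
Line 2 (4109.57, Casay, 2,525 kg, €568,074.50):
Base rate for 4109.57 is €2.94/kg.
Additional duty on 4109.57 from Casay: +64.7% ad valorem. Applied ad valorem rate = 64.7%.
Duty = €568,074.50 × 64.7% + 2,525 × €2.94 = €374,967.70.
Line 3 (7418.03, Durius, 2,646 kg, €41,515.74):
Base rate for 7418.03 is €5.36/kg.
Origin Durius qualifies under the Ulania–Durius agreement and 7418.03 is covered: preferential rate Free applies instead.
Duty = €41,515.74 × 0% = €0.00.
Line 4 (3366.40, Casay, 1,710 kg, €348,292.80):
Base rate for 3366.40 is €4.32/kg.
3366.40 has an FTA preferential rate, but origin Casay is not Durius; base rate stands.
Duty = 1,710 × €4.32 = €7,387.20.
Total = €16,418.12 + €374,967.70 + €0.00 + €7,387.20 = €398,773.02.

€398,773.02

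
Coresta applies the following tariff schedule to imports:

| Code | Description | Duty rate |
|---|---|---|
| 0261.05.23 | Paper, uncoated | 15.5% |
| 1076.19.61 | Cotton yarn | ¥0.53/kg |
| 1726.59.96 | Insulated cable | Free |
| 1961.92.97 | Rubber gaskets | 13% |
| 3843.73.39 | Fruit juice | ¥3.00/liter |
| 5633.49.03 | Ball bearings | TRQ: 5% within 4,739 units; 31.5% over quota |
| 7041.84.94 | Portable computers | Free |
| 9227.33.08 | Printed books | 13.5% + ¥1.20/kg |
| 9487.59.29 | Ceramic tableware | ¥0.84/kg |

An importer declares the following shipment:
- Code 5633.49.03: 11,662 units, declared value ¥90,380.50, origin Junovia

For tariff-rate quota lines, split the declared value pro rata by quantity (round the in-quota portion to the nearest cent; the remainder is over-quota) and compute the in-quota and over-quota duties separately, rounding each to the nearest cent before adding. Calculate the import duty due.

¥18,737.13

Line 1 (5633.49.03, Junovia, 11,662 units, ¥90,380.50):
Code 5633.49.03 is under a tariff-rate quota (threshold 4,739 units). In-quota: 4,739 units at 5%; over-quota: 6,923 units at 31.5%.
Pro-rata value split: in-quota = ¥90,380.50 × 4,739/11,662 = ¥36,727.25; over-quota = ¥90,380.50 − ¥36,727.25 = ¥53,653.25.
In-quota duty = ¥36,727.25 × 5% = ¥1,836.36. Over-quota duty = ¥53,653.25 × 31.5% = ¥16,900.77.
Line duty = ¥1,836.36 + ¥16,900.77 = ¥18,737.13.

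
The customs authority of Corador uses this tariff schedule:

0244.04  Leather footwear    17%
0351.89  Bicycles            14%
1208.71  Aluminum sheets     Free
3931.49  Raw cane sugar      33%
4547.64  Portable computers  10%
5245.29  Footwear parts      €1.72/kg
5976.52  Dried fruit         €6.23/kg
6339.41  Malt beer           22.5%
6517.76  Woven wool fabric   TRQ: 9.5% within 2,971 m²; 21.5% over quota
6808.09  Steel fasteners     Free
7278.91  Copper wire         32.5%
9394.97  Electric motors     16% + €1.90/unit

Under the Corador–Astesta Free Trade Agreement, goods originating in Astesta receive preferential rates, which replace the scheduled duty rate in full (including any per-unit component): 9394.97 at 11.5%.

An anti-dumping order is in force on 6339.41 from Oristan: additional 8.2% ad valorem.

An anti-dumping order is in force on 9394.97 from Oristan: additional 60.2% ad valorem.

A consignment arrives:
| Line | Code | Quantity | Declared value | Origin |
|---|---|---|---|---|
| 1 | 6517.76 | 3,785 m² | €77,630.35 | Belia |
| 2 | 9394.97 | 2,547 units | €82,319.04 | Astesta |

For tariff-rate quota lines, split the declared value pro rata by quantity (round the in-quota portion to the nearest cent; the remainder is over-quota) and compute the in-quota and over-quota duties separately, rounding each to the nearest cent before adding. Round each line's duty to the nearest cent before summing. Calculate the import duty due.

Line 1 (6517.76, Belia, 3,785 m², €77,630.35):
Code 6517.76 is under a tariff-rate quota (threshold 2,971 m²). In-quota: 2,971 m² at 9.5%; over-quota: 814 m² at 21.5%.
Pro-rata value split: in-quota = €77,630.35 × 2,971/3,785 = €60,935.21; over-quota = €77,630.35 − €60,935.21 = €16,695.14.
In-quota duty = €60,935.21 × 9.5% = €5,788.84. Over-quota duty = €16,695.14 × 21.5% = €3,589.46.
Line duty = €5,788.84 + €3,589.46 = €9,378.30.
Line 2 (9394.97, Astesta, 2,547 units, €82,319.04):
Base rate for 9394.97 is 16% + €1.90/unit.
Origin Astesta qualifies under the Corador–Astesta agreement and 9394.97 is covered: preferential rate 11.5% applies instead.
The additional-duty order on 9394.97 targets Oristan, not Astesta; it does not apply.
Duty = €82,319.04 × 11.5% = €9,466.69.
Total = €9,378.30 + €9,466.69 = €18,844.99.

€18,844.99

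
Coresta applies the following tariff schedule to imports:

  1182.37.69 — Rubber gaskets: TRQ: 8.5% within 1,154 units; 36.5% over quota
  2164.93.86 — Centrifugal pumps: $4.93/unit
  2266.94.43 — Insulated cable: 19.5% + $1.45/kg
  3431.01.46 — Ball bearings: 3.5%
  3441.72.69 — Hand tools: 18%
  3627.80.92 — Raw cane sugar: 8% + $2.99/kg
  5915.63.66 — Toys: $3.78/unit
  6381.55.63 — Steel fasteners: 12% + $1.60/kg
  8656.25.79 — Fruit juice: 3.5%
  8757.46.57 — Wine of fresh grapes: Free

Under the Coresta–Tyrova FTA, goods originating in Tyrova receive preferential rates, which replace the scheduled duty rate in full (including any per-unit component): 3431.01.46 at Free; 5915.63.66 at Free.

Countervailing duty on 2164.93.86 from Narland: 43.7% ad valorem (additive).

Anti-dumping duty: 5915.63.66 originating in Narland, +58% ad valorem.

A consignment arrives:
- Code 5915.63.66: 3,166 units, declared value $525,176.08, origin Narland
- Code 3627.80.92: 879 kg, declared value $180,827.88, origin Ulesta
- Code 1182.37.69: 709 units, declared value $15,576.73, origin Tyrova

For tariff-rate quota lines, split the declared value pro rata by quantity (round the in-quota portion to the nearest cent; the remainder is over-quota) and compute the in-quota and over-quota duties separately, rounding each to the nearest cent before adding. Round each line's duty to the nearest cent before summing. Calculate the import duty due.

Line 1 (5915.63.66, Narland, 3,166 units, $525,176.08):
Base rate for 5915.63.66 is $3.78/unit.
5915.63.66 has an FTA preferential rate, but origin Narland is not Tyrova; base rate stands.
Additional duty on 5915.63.66 from Narland: +58% ad valorem. Applied ad valorem rate = 58%.
Duty = $525,176.08 × 58% + 3,166 × $3.78 = $316,569.61.
Line 2 (3627.80.92, Ulesta, 879 kg, $180,827.88):
Base rate for 3627.80.92 is 8% + $2.99/kg.
Duty = $180,827.88 × 8% + 879 × $2.99 = $17,094.44.
Line 3 (1182.37.69, Tyrova, 709 units, $15,576.73):
Code 1182.37.69 is under a tariff-rate quota (threshold 1,154 units). Quantity 709 units is within the quota, so the in-quota rate 8.5% applies to the full value.
Duty = $15,576.73 × 8.5% = $1,324.02.
Total = $316,569.61 + $17,094.44 + $1,324.02 = $334,988.07.

$334,988.07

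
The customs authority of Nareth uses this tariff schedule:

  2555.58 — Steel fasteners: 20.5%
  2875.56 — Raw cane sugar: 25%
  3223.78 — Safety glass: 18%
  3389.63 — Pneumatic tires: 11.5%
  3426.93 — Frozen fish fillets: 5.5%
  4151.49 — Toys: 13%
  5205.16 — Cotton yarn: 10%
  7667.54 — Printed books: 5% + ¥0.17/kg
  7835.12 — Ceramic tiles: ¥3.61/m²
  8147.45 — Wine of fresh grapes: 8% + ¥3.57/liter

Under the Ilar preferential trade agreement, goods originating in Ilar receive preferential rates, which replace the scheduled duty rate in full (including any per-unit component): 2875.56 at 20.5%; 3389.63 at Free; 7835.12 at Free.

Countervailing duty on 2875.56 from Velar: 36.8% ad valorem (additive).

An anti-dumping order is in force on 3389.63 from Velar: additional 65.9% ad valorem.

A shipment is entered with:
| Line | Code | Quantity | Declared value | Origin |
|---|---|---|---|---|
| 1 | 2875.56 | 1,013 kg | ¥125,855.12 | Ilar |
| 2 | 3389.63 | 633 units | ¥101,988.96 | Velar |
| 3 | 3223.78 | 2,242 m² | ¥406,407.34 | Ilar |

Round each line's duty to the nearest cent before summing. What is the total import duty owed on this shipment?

Line 1 (2875.56, Ilar, 1,013 kg, ¥125,855.12):
Base rate for 2875.56 is 25%.
Origin Ilar qualifies under the Nareth–Ilar agreement and 2875.56 is covered: preferential rate 20.5% applies instead.
The additional-duty order on 2875.56 targets Velar, not Ilar; it does not apply.
Duty = ¥125,855.12 × 20.5% = ¥25,800.30.
Line 2 (3389.63, Velar, 633 units, ¥101,988.96):
Base rate for 3389.63 is 11.5%.
3389.63 has an FTA preferential rate, but origin Velar is not Ilar; base rate stands.
Additional duty on 3389.63 from Velar: +65.9%. Applied ad valorem rate: 11.5% + 65.9% = 77.4%.
Duty = ¥101,988.96 × 77.4% = ¥78,939.46.
Line 3 (3223.78, Ilar, 2,242 m², ¥406,407.34):
Base rate for 3223.78 is 18%.
Origin Ilar is the FTA partner but 3223.78 is not on the preference list; base rate stands.
Duty = ¥406,407.34 × 18% = ¥73,153.32.
Total = ¥25,800.30 + ¥78,939.46 + ¥73,153.32 = ¥177,893.08.

¥177,893.08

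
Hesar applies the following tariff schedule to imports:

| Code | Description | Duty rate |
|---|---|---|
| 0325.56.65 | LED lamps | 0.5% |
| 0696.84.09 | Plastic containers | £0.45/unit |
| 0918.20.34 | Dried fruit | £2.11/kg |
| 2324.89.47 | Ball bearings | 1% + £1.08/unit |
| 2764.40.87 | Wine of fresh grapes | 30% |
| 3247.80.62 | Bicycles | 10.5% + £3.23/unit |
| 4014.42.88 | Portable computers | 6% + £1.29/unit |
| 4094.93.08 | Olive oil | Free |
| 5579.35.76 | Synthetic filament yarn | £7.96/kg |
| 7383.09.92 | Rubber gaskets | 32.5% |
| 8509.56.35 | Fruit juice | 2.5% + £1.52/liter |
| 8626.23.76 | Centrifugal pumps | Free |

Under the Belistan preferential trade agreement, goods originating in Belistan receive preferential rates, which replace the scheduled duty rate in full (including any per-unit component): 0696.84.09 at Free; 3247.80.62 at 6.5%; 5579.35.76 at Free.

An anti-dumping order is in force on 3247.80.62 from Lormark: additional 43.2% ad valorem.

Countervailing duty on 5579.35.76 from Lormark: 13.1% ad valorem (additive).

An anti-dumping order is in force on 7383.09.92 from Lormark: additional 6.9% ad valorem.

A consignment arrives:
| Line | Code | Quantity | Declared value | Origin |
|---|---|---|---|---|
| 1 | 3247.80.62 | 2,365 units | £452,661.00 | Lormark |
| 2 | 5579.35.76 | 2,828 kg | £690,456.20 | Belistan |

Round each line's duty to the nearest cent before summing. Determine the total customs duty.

Line 1 (3247.80.62, Lormark, 2,365 units, £452,661.00):
Base rate for 3247.80.62 is 10.5% + £3.23/unit.
3247.80.62 has an FTA preferential rate, but origin Lormark is not Belistan; base rate stands.
Additional duty on 3247.80.62 from Lormark: +43.2%. Applied ad valorem rate: 10.5% + 43.2% = 53.7%.
Duty = £452,661.00 × 53.7% + 2,365 × £3.23 = £250,717.91.
Line 2 (5579.35.76, Belistan, 2,828 kg, £690,456.20):
Base rate for 5579.35.76 is £7.96/kg.
Origin Belistan qualifies under the Hesar–Belistan agreement and 5579.35.76 is covered: preferential rate Free applies instead.
The additional-duty order on 5579.35.76 targets Lormark, not Belistan; it does not apply.
Duty = £690,456.20 × 0% = £0.00.
Total = £250,717.91 + £0.00 = £250,717.91.

£250,717.91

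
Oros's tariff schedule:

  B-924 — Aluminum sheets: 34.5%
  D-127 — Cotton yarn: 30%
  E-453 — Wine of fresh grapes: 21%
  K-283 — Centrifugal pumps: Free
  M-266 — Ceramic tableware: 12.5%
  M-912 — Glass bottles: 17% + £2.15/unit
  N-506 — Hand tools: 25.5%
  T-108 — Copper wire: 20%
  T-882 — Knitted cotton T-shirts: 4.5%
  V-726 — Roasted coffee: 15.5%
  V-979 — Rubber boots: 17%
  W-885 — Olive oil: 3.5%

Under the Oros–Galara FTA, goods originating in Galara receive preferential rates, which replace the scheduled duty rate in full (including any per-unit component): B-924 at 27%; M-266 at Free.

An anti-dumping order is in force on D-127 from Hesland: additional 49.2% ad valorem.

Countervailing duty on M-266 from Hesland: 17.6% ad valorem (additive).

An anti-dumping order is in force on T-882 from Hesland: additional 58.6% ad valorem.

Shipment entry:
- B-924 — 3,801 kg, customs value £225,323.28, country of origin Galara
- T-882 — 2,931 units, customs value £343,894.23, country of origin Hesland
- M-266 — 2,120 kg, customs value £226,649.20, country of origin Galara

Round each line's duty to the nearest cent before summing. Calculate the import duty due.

Line 1 (B-924, Galara, 3,801 kg, £225,323.28):
Base rate for B-924 is 34.5%.
Origin Galara qualifies under the Oros–Galara agreement and B-924 is covered: preferential rate 27% applies instead.
Duty = £225,323.28 × 27% = £60,837.29.
Line 2 (T-882, Hesland, 2,931 units, £343,894.23):
Base rate for T-882 is 4.5%.
Additional duty on T-882 from Hesland: +58.6%. Applied ad valorem rate: 4.5% + 58.6% = 63.1%.
Duty = £343,894.23 × 63.1% = £216,997.26.
Line 3 (M-266, Galara, 2,120 kg, £226,649.20):
Base rate for M-266 is 12.5%.
Origin Galara qualifies under the Oros–Galara agreement and M-266 is covered: preferential rate Free applies instead.
The additional-duty order on M-266 targets Hesland, not Galara; it does not apply.
Duty = £226,649.20 × 0% = £0.00.
Total = £60,837.29 + £216,997.26 + £0.00 = £277,834.55.

£277,834.55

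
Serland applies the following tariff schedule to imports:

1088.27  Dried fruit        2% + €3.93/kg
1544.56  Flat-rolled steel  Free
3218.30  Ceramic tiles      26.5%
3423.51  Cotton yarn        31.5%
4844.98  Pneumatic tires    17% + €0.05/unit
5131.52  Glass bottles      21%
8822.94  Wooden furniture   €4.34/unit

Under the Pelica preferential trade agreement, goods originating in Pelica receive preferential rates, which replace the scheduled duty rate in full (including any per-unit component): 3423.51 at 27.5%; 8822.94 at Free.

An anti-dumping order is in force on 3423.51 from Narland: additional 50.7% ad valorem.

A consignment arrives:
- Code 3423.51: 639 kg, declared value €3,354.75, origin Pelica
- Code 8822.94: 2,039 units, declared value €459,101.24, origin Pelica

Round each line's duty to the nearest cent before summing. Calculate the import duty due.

€922.56

Line 1 (3423.51, Pelica, 639 kg, €3,354.75):
Base rate for 3423.51 is 31.5%.
Origin Pelica qualifies under the Serland–Pelica agreement and 3423.51 is covered: preferential rate 27.5% applies instead.
The additional-duty order on 3423.51 targets Narland, not Pelica; it does not apply.
Duty = €3,354.75 × 27.5% = €922.56.
Line 2 (8822.94, Pelica, 2,039 units, €459,101.24):
Base rate for 8822.94 is €4.34/unit.
Origin Pelica qualifies under the Serland–Pelica agreement and 8822.94 is covered: preferential rate Free applies instead.
Duty = €459,101.24 × 0% = €0.00.
Total = €922.56 + €0.00 = €922.56.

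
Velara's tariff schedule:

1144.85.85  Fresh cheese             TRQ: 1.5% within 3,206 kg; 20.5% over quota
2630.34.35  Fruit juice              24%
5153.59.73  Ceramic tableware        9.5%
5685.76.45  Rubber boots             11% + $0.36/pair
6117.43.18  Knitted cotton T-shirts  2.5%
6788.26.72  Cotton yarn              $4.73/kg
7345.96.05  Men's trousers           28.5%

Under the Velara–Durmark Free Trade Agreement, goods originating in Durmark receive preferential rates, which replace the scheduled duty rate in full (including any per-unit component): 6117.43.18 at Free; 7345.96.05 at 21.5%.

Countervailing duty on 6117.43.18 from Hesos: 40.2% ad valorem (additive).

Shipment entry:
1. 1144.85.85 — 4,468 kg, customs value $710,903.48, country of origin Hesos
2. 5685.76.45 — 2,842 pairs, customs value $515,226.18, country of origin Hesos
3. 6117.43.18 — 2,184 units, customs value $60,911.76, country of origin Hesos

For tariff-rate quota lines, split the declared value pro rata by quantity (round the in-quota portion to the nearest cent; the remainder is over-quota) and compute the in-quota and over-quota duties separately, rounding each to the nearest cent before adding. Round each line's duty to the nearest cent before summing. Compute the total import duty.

Line 1 (1144.85.85, Hesos, 4,468 kg, $710,903.48):
Code 1144.85.85 is under a tariff-rate quota (threshold 3,206 kg). In-quota: 3,206 kg at 1.5%; over-quota: 1,262 kg at 20.5%.
Pro-rata value split: in-quota = $710,903.48 × 3,206/4,468 = $510,106.66; over-quota = $710,903.48 − $510,106.66 = $200,796.82.
In-quota duty = $510,106.66 × 1.5% = $7,651.60. Over-quota duty = $200,796.82 × 20.5% = $41,163.35.
Line duty = $7,651.60 + $41,163.35 = $48,814.95.
Line 2 (5685.76.45, Hesos, 2,842 pairs, $515,226.18):
Base rate for 5685.76.45 is 11% + $0.36/pair.
Duty = $515,226.18 × 11% + 2,842 × $0.36 = $57,698.00.
Line 3 (6117.43.18, Hesos, 2,184 units, $60,911.76):
Base rate for 6117.43.18 is 2.5%.
6117.43.18 has an FTA preferential rate, but origin Hesos is not Durmark; base rate stands.
Additional duty on 6117.43.18 from Hesos: +40.2%. Applied ad valorem rate: 2.5% + 40.2% = 42.7%.
Duty = $60,911.76 × 42.7% = $26,009.32.
Total = $48,814.95 + $57,698.00 + $26,009.32 = $132,522.27.

$132,522.27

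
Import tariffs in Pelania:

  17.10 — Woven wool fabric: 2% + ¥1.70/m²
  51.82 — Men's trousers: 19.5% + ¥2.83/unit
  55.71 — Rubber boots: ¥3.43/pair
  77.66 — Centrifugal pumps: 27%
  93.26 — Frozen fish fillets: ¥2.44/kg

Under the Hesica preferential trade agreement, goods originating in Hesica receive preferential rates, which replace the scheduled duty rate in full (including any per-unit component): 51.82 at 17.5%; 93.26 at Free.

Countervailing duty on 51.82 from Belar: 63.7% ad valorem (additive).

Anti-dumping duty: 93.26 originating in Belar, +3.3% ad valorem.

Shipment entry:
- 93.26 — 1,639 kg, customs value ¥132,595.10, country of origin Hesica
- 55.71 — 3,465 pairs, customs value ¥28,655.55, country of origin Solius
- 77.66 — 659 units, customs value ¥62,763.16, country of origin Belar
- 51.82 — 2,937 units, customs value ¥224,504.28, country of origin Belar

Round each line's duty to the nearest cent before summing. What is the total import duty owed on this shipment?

¥223,930.27

Line 1 (93.26, Hesica, 1,639 kg, ¥132,595.10):
Base rate for 93.26 is ¥2.44/kg.
Origin Hesica qualifies under the Pelania–Hesica agreement and 93.26 is covered: preferential rate Free applies instead.
The additional-duty order on 93.26 targets Belar, not Hesica; it does not apply.
Duty = ¥132,595.10 × 0% = ¥0.00.
Line 2 (55.71, Solius, 3,465 pairs, ¥28,655.55):
Base rate for 55.71 is ¥3.43/pair.
Duty = 3,465 × ¥3.43 = ¥11,884.95.
Line 3 (77.66, Belar, 659 units, ¥62,763.16):
Base rate for 77.66 is 27%.
Duty = ¥62,763.16 × 27% = ¥16,946.05.
Line 4 (51.82, Belar, 2,937 units, ¥224,504.28):
Base rate for 51.82 is 19.5% + ¥2.83/unit.
51.82 has an FTA preferential rate, but origin Belar is not Hesica; base rate stands.
Additional duty on 51.82 from Belar: +63.7%. Applied ad valorem rate: 19.5% + 63.7% = 83.2%.
Duty = ¥224,504.28 × 83.2% + 2,937 × ¥2.83 = ¥195,099.27.
Total = ¥0.00 + ¥11,884.95 + ¥16,946.05 + ¥195,099.27 = ¥223,930.27.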